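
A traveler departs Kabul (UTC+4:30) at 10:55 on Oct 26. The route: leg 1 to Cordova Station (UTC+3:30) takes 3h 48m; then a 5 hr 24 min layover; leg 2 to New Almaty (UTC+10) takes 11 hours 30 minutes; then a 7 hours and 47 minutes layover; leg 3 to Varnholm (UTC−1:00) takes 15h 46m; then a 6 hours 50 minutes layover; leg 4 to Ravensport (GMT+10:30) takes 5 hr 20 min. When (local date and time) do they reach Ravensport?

Convert departure to UTC: 10:55 − 4:30 = 06:25 UTC on Oct 26.
Add 3 hours 48 minutes leg 1 → 10:13 UTC.
Add 5 hours 24 minutes layover in Cordova Station → 15:37 UTC.
Add 11 hours 30 minutes leg 2 → 03:07 UTC (Oct 27).
Add 7 hours and 47 minutes layover in New Almaty → 10:54 UTC.
Add 15 hours and 46 minutes leg 3 → 02:40 UTC (Oct 28).
Add 6 hours 50 minutes layover in Varnholm → 09:30 UTC.
Add 5 hours 20 minutes leg 4 → 14:50 UTC.
Ravensport is UTC+10:30, so local arrival = 14:50 + 10:30 = 01:20 on Oct 29.

01:20 on October 29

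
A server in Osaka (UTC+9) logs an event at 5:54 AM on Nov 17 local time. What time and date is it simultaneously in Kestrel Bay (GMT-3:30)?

In UTC: 5:54 AM − 9:00 = 8:54 PM on Nov 16.
Kestrel Bay is UTC−3:30: 8:54 PM − 3:30 = 5:24 PM on Nov 16.

5:24 PM on November 16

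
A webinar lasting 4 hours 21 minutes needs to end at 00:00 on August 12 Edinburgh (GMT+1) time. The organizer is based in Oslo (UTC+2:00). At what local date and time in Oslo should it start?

20:39 on Aug 11

Target end time in UTC: 00:00 − 1:00 = 23:00 on Aug 11.
Subtract 4 hours 21 minutes → start 18:39 UTC on Aug 11.
Oslo is UTC+2:00: 18:39 + 2:00 = 20:39 on Aug 11.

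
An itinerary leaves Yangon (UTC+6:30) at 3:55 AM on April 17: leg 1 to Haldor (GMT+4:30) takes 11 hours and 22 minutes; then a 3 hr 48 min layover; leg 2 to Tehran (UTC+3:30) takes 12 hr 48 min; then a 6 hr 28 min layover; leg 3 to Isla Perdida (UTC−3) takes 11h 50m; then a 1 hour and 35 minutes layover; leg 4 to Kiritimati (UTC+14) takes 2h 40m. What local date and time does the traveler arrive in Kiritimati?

Convert departure to UTC: 3:55 AM − 6:30 = 9:25 PM UTC on Apr 16.
Add 11 hours 22 minutes leg 1 → 8:47 AM UTC (Apr 17).
Add 3 hours 48 minutes layover in Haldor → 12:35 PM UTC.
Add 12 hours 48 minutes leg 2 → 1:23 AM UTC (Apr 18).
Add 6 hours 28 minutes layover in Tehran → 7:51 AM UTC.
Add 11 hours and 50 minutes leg 3 → 7:41 PM UTC.
Add 1 hour 35 minutes layover in Isla Perdida → 9:16 PM UTC.
Add 2 hours 40 minutes leg 4 → 11:56 PM UTC.
Kiritimati is UTC+14:00, so local arrival = 11:56 PM + 14:00 = 1:56 PM on Apr 19.

1:56 PM on April 19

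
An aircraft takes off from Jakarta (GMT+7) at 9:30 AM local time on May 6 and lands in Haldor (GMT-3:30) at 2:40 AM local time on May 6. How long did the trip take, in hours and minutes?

Haldor is 10:30 behind Jakarta.
Clock-face elapsed time (ignoring zones) is −6 hours 50 minutes.
Actual elapsed = −6 hours 50 minutes + 10:30 = 3 hours 40 minutes.

3 hours 40 minutes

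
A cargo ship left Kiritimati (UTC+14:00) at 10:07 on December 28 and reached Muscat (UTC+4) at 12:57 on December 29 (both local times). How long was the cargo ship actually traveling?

36 hours 50 minutes

Muscat is 10:00 behind Kiritimati.
Clock-face elapsed time (ignoring zones) is 26 hours 50 minutes.
Actual elapsed = 26 hours 50 minutes + 10:00 = 36 hours 50 minutes.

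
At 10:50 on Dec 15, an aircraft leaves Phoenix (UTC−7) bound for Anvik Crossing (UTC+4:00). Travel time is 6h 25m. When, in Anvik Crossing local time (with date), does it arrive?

Convert departure to UTC: 10:50 + 7:00 = 17:50 UTC on Dec 15.
Add 6 hours 25 minutes travel time → 00:15 UTC (Dec 16).
Anvik Crossing is UTC+4:00, so local arrival = 00:15 + 4:00 = 04:15 on Dec 16.

04:15 on December 16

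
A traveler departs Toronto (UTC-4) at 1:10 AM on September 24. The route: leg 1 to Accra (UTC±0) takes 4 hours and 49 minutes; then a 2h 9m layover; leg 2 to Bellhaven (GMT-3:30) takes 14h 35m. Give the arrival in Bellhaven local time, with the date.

Convert departure to UTC: 1:10 AM + 4:00 = 5:10 AM UTC on Sep 24.
Add 4 hours and 49 minutes leg 1 → 9:59 AM UTC.
Add 2 hours 9 minutes layover in Accra → 12:08 PM UTC.
Add 14 hours 35 minutes leg 2 → 2:43 AM UTC (Sep 25).
Bellhaven is UTC−3:30, so local arrival = 2:43 AM − 3:30 = 11:13 PM on Sep 24.

11:13 PM on September 24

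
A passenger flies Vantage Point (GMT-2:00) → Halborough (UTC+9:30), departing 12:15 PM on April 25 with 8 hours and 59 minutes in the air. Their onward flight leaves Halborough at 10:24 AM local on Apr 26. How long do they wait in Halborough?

Convert departure to UTC: 12:15 PM + 2:00 = 2:15 PM UTC on Apr 25.
Add 8 hours 59 minutes flight time → 11:14 PM UTC.
Halborough is UTC+9:30, so local arrival = 11:14 PM + 9:30 = 8:44 AM on Apr 26.
Layover = 10:24 AM − 8:44 AM = 1 hour 40 minutes.

1 hour 40 minutes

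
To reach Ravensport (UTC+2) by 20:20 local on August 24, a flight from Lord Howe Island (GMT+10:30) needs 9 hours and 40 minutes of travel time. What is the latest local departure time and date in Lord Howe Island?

Target arrival in UTC: 20:20 − 2:00 = 18:20 on Aug 24.
Subtract 9 hours and 40 minutes → departure 08:40 UTC on Aug 24.
Lord Howe Island is UTC+10:30: 08:40 + 10:30 = 19:10 on Aug 24.

19:10 on Aug 24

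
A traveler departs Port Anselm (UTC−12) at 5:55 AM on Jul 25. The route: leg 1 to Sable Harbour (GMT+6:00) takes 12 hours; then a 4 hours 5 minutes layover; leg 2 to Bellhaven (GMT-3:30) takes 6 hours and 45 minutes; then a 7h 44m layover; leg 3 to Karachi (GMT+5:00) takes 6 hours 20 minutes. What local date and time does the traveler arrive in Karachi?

Convert departure to UTC: 5:55 AM + 12:00 = 5:55 PM UTC on Jul 25.
Add 12 hours leg 1 → 5:55 AM UTC (Jul 26).
Add 4 hours 5 minutes layover in Sable Harbour → 10:00 AM UTC.
Add 6 hours 45 minutes leg 2 → 4:45 PM UTC.
Add 7 hours 44 minutes layover in Bellhaven → 12:29 AM UTC (Jul 27).
Add 6 hours 20 minutes leg 3 → 6:49 AM UTC.
Karachi is UTC+5:00, so local arrival = 6:49 AM + 5:00 = 11:49 AM on Jul 27.

11:49 AM on July 27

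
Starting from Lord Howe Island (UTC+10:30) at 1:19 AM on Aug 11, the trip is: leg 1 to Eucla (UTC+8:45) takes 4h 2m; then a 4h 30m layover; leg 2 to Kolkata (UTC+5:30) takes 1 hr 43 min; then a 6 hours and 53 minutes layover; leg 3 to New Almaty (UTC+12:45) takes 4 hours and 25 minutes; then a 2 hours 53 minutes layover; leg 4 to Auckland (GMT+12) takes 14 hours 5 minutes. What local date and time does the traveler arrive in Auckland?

5:20 PM on August 12

Convert departure to UTC: 1:19 AM − 10:30 = 2:49 PM UTC on Aug 10.
Add 4 hours 2 minutes leg 1 → 6:51 PM UTC.
Add 4 hours 30 minutes layover in Eucla → 11:21 PM UTC.
Add 1 hour and 43 minutes leg 2 → 1:04 AM UTC (Aug 11).
Add 6 hours 53 minutes layover in Kolkata → 7:57 AM UTC.
Add 4 hours 25 minutes leg 3 → 12:22 PM UTC.
Add 2 hours and 53 minutes layover in New Almaty → 3:15 PM UTC.
Add 14 hours and 5 minutes leg 4 → 5:20 AM UTC (Aug 12).
Auckland is UTC+12:00, so local arrival = 5:20 AM + 12:00 = 5:20 PM on Aug 12.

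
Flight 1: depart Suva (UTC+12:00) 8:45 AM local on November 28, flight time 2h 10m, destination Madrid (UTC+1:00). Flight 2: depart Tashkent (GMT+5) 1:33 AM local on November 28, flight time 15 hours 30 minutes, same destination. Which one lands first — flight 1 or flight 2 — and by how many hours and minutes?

Flight 1 in UTC: 8:45 AM − 12:00 = 8:45 PM on Nov 27.
+2 hours 10 minutes → arrive 10:55 PM UTC on Nov 27.
Flight 2 in UTC: 1:33 AM − 5:00 = 8:33 PM on Nov 27.
+15 hours and 30 minutes → arrive 12:03 PM UTC on Nov 28.
Flight 1 lands earlier by 13 hours 8 minutes.

the first, by 13 hours 8 minutes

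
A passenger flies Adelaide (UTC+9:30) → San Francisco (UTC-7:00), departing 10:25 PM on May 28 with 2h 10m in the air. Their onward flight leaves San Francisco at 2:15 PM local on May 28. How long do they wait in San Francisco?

6 hours 10 minutes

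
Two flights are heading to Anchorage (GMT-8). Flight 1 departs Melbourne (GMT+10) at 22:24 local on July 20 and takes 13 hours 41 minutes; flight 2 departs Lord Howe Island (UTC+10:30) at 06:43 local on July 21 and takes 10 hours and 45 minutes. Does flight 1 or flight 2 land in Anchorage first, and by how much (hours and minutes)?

Flight 1 in UTC: 22:24 − 10:00 = 12:24 on Jul 20.
+13 hours 41 minutes → arrive 02:05 UTC on Jul 21.
Flight 2 in UTC: 06:43 − 10:30 = 20:13 on Jul 20.
+10 hours and 45 minutes → arrive 06:58 UTC on Jul 21.
Flight 1 lands earlier by 4 hours 53 minutes.

the first, by 4 hours 53 minutes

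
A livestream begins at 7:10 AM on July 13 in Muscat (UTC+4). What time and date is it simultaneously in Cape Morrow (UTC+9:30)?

In UTC: 7:10 AM − 4:00 = 3:10 AM on Jul 13.
Cape Morrow is UTC+9:30: 3:10 AM + 9:30 = 12:40 PM on Jul 13.

12:40 PM on July 13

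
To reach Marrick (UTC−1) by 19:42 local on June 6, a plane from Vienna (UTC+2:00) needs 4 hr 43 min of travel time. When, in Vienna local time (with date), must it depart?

Target arrival in UTC: 19:42 + 1:00 = 20:42 on Jun 6.
Subtract 4 hours and 43 minutes → departure 15:59 UTC on Jun 6.
Vienna is UTC+2:00: 15:59 + 2:00 = 17:59 on Jun 6.

17:59 on Jun 6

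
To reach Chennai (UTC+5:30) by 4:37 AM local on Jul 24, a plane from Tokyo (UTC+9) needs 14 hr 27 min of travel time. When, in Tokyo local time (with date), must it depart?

5:40 PM on July 23

Target arrival in UTC: 4:37 AM − 5:30 = 11:07 PM on Jul 23.
Subtract 14 hours and 27 minutes → departure 8:40 AM UTC on Jul 23.
Tokyo is UTC+9:00: 8:40 AM + 9:00 = 5:40 PM on Jul 23.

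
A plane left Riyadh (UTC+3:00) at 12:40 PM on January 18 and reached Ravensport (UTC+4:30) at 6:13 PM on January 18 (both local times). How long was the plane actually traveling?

Departure in UTC: 12:40 PM − 3:00 = 9:40 AM on Jan 18.
Arrival in UTC: 6:13 PM − 4:30 = 1:43 PM on Jan 18.
Elapsed = 1:43 PM − 9:40 AM = 4 hours 3 minutes.

4 hours 3 minutes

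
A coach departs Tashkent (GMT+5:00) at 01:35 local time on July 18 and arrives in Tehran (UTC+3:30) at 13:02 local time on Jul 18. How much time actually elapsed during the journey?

12 hours 57 minutes

Departure in UTC: 01:35 − 5:00 = 20:35 on Jul 17.
Arrival in UTC: 13:02 − 3:30 = 09:32 on Jul 18.
Elapsed = 09:32 − 20:35 (+1 day) = 12 hours 57 minutes.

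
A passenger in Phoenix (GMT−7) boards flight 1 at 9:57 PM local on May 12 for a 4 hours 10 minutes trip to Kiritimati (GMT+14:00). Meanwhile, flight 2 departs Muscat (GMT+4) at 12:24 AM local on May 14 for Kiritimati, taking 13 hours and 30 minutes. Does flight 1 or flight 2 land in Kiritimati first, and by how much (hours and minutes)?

the first, by 24 hours 47 minutes

Flight 1 in UTC: 9:57 PM + 7:00 = 4:57 AM on May 13.
+4 hours 10 minutes → arrive 9:07 AM UTC on May 13.
Flight 2 in UTC: 12:24 AM − 4:00 = 8:24 PM on May 13.
+13 hours 30 minutes → arrive 9:54 AM UTC on May 14.
Flight 1 lands earlier by 24 hours 47 minutes.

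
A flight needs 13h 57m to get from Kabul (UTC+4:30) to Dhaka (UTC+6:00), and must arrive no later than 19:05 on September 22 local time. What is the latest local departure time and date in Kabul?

03:38 on Sep 22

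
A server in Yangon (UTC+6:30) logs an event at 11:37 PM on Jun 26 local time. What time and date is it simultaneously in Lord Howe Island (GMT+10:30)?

3:37 AM on Jun 27

Lord Howe Island is 4:00 ahead of Yangon.
Shift by the zone difference: 11:37 PM + 4:00 = 3:37 AM on Jun 27 in Lord Howe Island.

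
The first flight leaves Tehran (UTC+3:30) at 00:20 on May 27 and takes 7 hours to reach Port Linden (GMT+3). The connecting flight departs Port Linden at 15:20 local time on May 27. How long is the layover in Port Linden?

8 hours 30 minutes

Convert departure to UTC: 00:20 − 3:30 = 20:50 UTC on May 26.
Add 7 hours flight time → 03:50 UTC (May 27).
Port Linden is UTC+3:00, so local arrival = 03:50 + 3:00 = 06:50 on May 27.
Layover = 15:20 − 06:50 = 8 hours 30 minutes.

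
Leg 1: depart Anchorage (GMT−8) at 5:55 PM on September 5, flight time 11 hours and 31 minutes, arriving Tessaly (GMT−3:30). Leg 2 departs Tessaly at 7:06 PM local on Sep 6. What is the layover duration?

Convert departure to UTC: 5:55 PM + 8:00 = 1:55 AM UTC on Sep 6.
Add 11 hours 31 minutes flight time → 1:26 PM UTC.
Tessaly is UTC−3:30, so local arrival = 1:26 PM − 3:30 = 9:56 AM on Sep 6.
Layover = 7:06 PM − 9:56 AM = 9 hours 10 minutes.

9 hours 10 minutes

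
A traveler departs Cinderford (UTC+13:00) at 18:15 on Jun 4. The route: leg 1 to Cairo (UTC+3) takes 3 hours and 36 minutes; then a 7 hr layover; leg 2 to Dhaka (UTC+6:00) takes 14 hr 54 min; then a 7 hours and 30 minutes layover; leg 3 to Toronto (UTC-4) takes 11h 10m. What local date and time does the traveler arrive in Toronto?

Convert departure to UTC: 18:15 − 13:00 = 05:15 UTC on Jun 4.
Add 3 hours 36 minutes leg 1 → 08:51 UTC.
Add 7 hours layover in Cairo → 15:51 UTC.
Add 14 hours and 54 minutes leg 2 → 06:45 UTC (Jun 5).
Add 7 hours 30 minutes layover in Dhaka → 14:15 UTC.
Add 11 hours and 10 minutes leg 3 → 01:25 UTC (Jun 6).
Toronto is UTC−4:00, so local arrival = 01:25 − 4:00 = 21:25 on Jun 5.

21:25 on June 5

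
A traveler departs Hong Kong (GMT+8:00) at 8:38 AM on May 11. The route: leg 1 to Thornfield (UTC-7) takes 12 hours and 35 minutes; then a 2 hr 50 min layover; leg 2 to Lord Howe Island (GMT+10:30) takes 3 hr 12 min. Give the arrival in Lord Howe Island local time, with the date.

5:45 AM on May 12

Convert departure to UTC: 8:38 AM − 8:00 = 12:38 AM UTC on May 11.
Add 12 hours and 35 minutes leg 1 → 1:13 PM UTC.
Add 2 hours 50 minutes layover in Thornfield → 4:03 PM UTC.
Add 3 hours and 12 minutes leg 2 → 7:15 PM UTC.
Lord Howe Island is UTC+10:30, so local arrival = 7:15 PM + 10:30 = 5:45 AM on May 12.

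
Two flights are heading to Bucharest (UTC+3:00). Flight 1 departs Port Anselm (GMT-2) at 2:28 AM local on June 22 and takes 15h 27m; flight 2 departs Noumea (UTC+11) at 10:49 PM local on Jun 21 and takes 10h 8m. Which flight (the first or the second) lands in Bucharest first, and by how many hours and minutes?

Flight 1 in UTC: 2:28 AM + 2:00 = 4:28 AM on Jun 22.
+15 hours and 27 minutes → arrive 7:55 PM UTC on Jun 22.
Flight 2 in UTC: 10:49 PM − 11:00 = 11:49 AM on Jun 21.
+10 hours 8 minutes → arrive 9:57 PM UTC on Jun 21.
Flight 2 lands earlier by 21 hours 58 minutes.

the second, by 21 hours 58 minutes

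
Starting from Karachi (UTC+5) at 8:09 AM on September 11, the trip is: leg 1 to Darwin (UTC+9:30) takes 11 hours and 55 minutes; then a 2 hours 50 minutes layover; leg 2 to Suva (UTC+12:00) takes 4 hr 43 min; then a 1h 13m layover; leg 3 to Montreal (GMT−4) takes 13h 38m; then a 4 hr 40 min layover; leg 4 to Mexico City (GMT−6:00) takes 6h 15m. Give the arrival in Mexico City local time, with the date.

6:23 PM on September 12

Convert departure to UTC: 8:09 AM − 5:00 = 3:09 AM UTC on Sep 11.
Add 11 hours 55 minutes leg 1 → 3:04 PM UTC.
Add 2 hours 50 minutes layover in Darwin → 5:54 PM UTC.
Add 4 hours 43 minutes leg 2 → 10:37 PM UTC.
Add 1 hour 13 minutes layover in Suva → 11:50 PM UTC.
Add 13 hours and 38 minutes leg 3 → 1:28 PM UTC (Sep 12).
Add 4 hours and 40 minutes layover in Montreal → 6:08 PM UTC.
Add 6 hours and 15 minutes leg 4 → 12:23 AM UTC (Sep 13).
Mexico City is UTC−6:00, so local arrival = 12:23 AM − 6:00 = 6:23 PM on Sep 12.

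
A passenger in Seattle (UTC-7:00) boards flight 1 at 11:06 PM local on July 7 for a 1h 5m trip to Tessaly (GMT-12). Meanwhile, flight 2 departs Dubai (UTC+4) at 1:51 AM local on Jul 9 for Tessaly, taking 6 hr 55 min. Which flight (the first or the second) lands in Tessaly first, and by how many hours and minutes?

Flight 1 in UTC: 11:06 PM + 7:00 = 6:06 AM on Jul 8.
+1 hour and 5 minutes → arrive 7:11 AM UTC on Jul 8.
Flight 2 in UTC: 1:51 AM − 4:00 = 9:51 PM on Jul 8.
+6 hours 55 minutes → arrive 4:46 AM UTC on Jul 9.
Flight 1 lands earlier by 21 hours 35 minutes.

the first, by 21 hours 35 minutes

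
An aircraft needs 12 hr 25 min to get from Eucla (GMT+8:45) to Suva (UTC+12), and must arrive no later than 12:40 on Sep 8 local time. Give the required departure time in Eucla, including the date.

Target arrival in UTC: 12:40 − 12:00 = 00:40 on Sep 8.
Subtract 12 hours and 25 minutes → departure 12:15 UTC on Sep 7.
Eucla is UTC+8:45: 12:15 + 8:45 = 21:00 on Sep 7.

21:00 on September 7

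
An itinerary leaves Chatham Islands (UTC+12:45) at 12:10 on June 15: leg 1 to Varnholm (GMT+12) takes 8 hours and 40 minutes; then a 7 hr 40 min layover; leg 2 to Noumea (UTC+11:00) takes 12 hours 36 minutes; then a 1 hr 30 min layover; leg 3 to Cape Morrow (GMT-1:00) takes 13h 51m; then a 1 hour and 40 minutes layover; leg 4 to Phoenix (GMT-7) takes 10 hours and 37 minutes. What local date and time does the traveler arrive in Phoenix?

Convert departure to UTC: 12:10 − 12:45 = 23:25 UTC on Jun 14.
Add 8 hours 40 minutes leg 1 → 08:05 UTC (Jun 15).
Add 7 hours and 40 minutes layover in Varnholm → 15:45 UTC.
Add 12 hours 36 minutes leg 2 → 04:21 UTC (Jun 16).
Add 1 hour and 30 minutes layover in Noumea → 05:51 UTC.
Add 13 hours and 51 minutes leg 3 → 19:42 UTC.
Add 1 hour 40 minutes layover in Cape Morrow → 21:22 UTC.
Add 10 hours and 37 minutes leg 4 → 07:59 UTC (Jun 17).
Phoenix is UTC−7:00, so local arrival = 07:59 − 7:00 = 00:59 on Jun 17.

00:59 on Jun 17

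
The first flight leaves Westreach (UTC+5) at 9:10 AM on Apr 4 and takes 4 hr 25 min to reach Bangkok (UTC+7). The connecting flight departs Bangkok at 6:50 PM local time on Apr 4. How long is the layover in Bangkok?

Convert departure to UTC: 9:10 AM − 5:00 = 4:10 AM UTC on Apr 4.
Add 4 hours 25 minutes flight time → 8:35 AM UTC.
Bangkok is UTC+7:00, so local arrival = 8:35 AM + 7:00 = 3:35 PM on Apr 4.
Layover = 6:50 PM − 3:35 PM = 3 hours 15 minutes.

3 hours 15 minutes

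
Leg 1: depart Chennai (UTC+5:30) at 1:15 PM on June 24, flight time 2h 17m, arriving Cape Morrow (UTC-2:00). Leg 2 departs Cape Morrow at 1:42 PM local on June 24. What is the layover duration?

5 hours 40 minutes

Convert departure to UTC: 1:15 PM − 5:30 = 7:45 AM UTC on Jun 24.
Add 2 hours and 17 minutes flight time → 10:02 AM UTC.
Cape Morrow is UTC−2:00, so local arrival = 10:02 AM − 2:00 = 8:02 AM on Jun 24.
Layover = 1:42 PM − 8:02 AM = 5 hours 40 minutes.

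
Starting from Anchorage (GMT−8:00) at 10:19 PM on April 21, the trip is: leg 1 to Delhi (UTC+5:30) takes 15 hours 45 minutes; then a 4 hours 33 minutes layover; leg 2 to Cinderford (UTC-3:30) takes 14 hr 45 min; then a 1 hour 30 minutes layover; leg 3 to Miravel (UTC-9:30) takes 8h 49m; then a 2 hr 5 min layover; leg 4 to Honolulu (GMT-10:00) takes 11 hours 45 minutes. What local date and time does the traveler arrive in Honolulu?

7:31 AM on Apr 24

Convert departure to UTC: 10:19 PM + 8:00 = 6:19 AM UTC on Apr 22.
Add 15 hours 45 minutes leg 1 → 10:04 PM UTC.
Add 4 hours and 33 minutes layover in Delhi → 2:37 AM UTC (Apr 23).
Add 14 hours 45 minutes leg 2 → 5:22 PM UTC.
Add 1 hour 30 minutes layover in Cinderford → 6:52 PM UTC.
Add 8 hours and 49 minutes leg 3 → 3:41 AM UTC (Apr 24).
Add 2 hours 5 minutes layover in Miravel → 5:46 AM UTC.
Add 11 hours and 45 minutes leg 4 → 5:31 PM UTC.
Honolulu is UTC−10:00, so local arrival = 5:31 PM − 10:00 = 7:31 AM on Apr 24.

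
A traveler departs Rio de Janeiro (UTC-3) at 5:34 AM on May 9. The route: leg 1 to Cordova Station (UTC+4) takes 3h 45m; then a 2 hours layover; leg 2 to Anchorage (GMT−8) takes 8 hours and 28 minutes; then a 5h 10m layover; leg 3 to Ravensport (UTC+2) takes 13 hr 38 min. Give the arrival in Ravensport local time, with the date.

Convert departure to UTC: 5:34 AM + 3:00 = 8:34 AM UTC on May 9.
Add 3 hours and 45 minutes leg 1 → 12:19 PM UTC.
Add 2 hours layover in Cordova Station → 2:19 PM UTC.
Add 8 hours 28 minutes leg 2 → 10:47 PM UTC.
Add 5 hours and 10 minutes layover in Anchorage → 3:57 AM UTC (May 10).
Add 13 hours and 38 minutes leg 3 → 5:35 PM UTC.
Ravensport is UTC+2:00, so local arrival = 5:35 PM + 2:00 = 7:35 PM on May 10.

7:35 PM on May 10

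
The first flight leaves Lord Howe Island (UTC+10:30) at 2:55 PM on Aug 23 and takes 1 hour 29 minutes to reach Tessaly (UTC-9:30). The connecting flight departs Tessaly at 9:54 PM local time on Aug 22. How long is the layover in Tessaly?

1 hour 30 minutes

Convert departure to UTC: 2:55 PM − 10:30 = 4:25 AM UTC on Aug 23.
Add 1 hour and 29 minutes flight time → 5:54 AM UTC.
Tessaly is UTC−9:30, so local arrival = 5:54 AM − 9:30 = 8:24 PM on Aug 22.
Layover = 9:54 PM − 8:24 PM = 1 hour 30 minutes.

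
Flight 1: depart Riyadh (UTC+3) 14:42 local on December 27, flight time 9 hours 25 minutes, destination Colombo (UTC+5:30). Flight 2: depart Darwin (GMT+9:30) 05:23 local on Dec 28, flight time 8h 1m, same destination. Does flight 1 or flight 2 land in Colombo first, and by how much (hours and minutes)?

Flight 1 in UTC: 14:42 − 3:00 = 11:42 on Dec 27.
+9 hours and 25 minutes → arrive 21:07 UTC on Dec 27.
Flight 2 in UTC: 05:23 − 9:30 = 19:53 on Dec 27.
+8 hours 1 minute → arrive 03:54 UTC on Dec 28.
Flight 1 lands earlier by 6 hours 47 minutes.

the first, by 6 hours 47 minutes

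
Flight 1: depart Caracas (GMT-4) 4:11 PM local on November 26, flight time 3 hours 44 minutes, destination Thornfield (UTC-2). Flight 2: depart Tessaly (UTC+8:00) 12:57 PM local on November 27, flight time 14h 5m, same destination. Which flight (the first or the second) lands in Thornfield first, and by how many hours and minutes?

the first, by 19 hours 7 minutes

Flight 1 in UTC: 4:11 PM + 4:00 = 8:11 PM on Nov 26.
+3 hours 44 minutes → arrive 11:55 PM UTC on Nov 26.
Flight 2 in UTC: 12:57 PM − 8:00 = 4:57 AM on Nov 27.
+14 hours and 5 minutes → arrive 7:02 PM UTC on Nov 27.
Flight 1 lands earlier by 19 hours 7 minutes.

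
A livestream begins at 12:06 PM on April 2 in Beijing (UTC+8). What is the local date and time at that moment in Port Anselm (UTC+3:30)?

7:36 AM on April 2

In UTC: 12:06 PM − 8:00 = 4:06 AM on Apr 2.
Port Anselm is UTC+3:30: 4:06 AM + 3:30 = 7:36 AM on Apr 2.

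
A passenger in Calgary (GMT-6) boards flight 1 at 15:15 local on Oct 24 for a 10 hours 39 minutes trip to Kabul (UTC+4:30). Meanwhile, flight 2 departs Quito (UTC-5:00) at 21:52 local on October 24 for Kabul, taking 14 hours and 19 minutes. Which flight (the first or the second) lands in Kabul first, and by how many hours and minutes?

the first, by 9 hours 17 minutes

Flight 1 in UTC: 15:15 + 6:00 = 21:15 on Oct 24.
+10 hours and 39 minutes → arrive 07:54 UTC on Oct 25.
Flight 2 in UTC: 21:52 + 5:00 = 02:52 on Oct 25.
+14 hours 19 minutes → arrive 17:11 UTC on Oct 25.
Flight 1 lands earlier by 9 hours 17 minutes.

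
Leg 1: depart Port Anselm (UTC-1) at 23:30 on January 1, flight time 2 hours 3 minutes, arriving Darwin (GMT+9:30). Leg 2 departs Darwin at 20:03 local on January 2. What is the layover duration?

8 hours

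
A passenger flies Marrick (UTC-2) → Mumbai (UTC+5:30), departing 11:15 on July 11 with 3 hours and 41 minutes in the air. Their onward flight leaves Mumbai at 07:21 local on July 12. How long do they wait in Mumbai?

8 hours 55 minutes

Convert departure to UTC: 11:15 + 2:00 = 13:15 UTC on Jul 11.
Add 3 hours 41 minutes flight time → 16:56 UTC.
Mumbai is UTC+5:30, so local arrival = 16:56 + 5:30 = 22:26 on Jul 11.
Layover = 07:21 − 22:26 (+1 day) = 8 hours 55 minutes.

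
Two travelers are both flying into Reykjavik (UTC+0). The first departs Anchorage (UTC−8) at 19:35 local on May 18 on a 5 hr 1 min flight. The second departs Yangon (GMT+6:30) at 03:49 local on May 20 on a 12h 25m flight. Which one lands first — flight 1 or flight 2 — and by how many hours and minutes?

Flight 1 in UTC: 19:35 + 8:00 = 03:35 on May 19.
+5 hours 1 minute → arrive 08:36 UTC on May 19.
Flight 2 in UTC: 03:49 − 6:30 = 21:19 on May 19.
+12 hours 25 minutes → arrive 09:44 UTC on May 20.
Flight 1 lands earlier by 25 hours 8 minutes.

the first, by 25 hours 8 minutes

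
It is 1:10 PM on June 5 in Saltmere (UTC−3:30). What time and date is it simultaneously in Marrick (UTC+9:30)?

2:10 AM on Jun 6

Marrick is 13:00 ahead of Saltmere.
Shift by the zone difference: 1:10 PM + 13:00 = 2:10 AM on Jun 6 in Marrick.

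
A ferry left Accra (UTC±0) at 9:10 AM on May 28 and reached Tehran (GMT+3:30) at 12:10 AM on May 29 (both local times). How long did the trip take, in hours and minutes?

11 hours 30 minutes

Tehran is 3:30 ahead of Accra.
Clock-face elapsed time (ignoring zones) is 15 hours.
Actual elapsed = 15 hours − 3:30 = 11 hours 30 minutes.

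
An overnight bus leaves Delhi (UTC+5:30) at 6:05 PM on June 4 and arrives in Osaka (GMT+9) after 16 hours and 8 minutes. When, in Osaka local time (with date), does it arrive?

Osaka is 3:30 ahead of Delhi.
After 16 hours 8 minutes it is 10:13 AM (Jun 5) in Delhi.
Shift by the zone difference: 10:13 AM + 3:30 = 1:43 PM on Jun 5 in Osaka.

1:43 PM on June 5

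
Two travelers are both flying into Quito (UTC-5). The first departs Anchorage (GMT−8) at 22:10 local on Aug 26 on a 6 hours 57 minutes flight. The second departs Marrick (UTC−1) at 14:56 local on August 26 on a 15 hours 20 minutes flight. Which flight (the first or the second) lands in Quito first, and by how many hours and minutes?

the second, by 5 hours 51 minutes

Flight 1 in UTC: 22:10 + 8:00 = 06:10 on Aug 27.
+6 hours and 57 minutes → arrive 13:07 UTC on Aug 27.
Flight 2 in UTC: 14:56 + 1:00 = 15:56 on Aug 26.
+15 hours 20 minutes → arrive 07:16 UTC on Aug 27.
Flight 2 lands earlier by 5 hours 51 minutes.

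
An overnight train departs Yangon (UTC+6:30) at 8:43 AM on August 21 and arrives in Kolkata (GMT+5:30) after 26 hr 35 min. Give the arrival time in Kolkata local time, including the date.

10:18 AM on August 22

Convert departure to UTC: 8:43 AM − 6:30 = 2:13 AM UTC on Aug 21.
Add 26 hours 35 minutes travel time → 4:48 AM UTC (Aug 22).
Kolkata is UTC+5:30, so local arrival = 4:48 AM + 5:30 = 10:18 AM on Aug 22.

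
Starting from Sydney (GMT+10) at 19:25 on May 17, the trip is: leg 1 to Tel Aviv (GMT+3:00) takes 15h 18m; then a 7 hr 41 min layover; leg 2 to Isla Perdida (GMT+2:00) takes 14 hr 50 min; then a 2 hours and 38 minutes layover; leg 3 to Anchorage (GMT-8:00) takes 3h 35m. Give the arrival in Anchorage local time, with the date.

21:27 on May 18

Convert departure to UTC: 19:25 − 10:00 = 09:25 UTC on May 17.
Add 15 hours 18 minutes leg 1 → 00:43 UTC (May 18).
Add 7 hours and 41 minutes layover in Tel Aviv → 08:24 UTC.
Add 14 hours and 50 minutes leg 2 → 23:14 UTC.
Add 2 hours 38 minutes layover in Isla Perdida → 01:52 UTC (May 19).
Add 3 hours and 35 minutes leg 3 → 05:27 UTC.
Anchorage is UTC−8:00, so local arrival = 05:27 − 8:00 = 21:27 on May 18.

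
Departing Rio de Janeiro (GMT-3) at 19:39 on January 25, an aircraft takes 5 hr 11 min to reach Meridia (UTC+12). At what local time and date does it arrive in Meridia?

15:50 on Jan 26

Convert departure to UTC: 19:39 + 3:00 = 22:39 UTC on Jan 25.
Add 5 hours 11 minutes travel time → 03:50 UTC (Jan 26).
Meridia is UTC+12:00, so local arrival = 03:50 + 12:00 = 15:50 on Jan 26.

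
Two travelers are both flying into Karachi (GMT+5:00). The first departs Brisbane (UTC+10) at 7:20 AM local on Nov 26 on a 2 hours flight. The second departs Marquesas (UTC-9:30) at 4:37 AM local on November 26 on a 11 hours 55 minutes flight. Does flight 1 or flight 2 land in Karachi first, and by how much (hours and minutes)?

the first, by 26 hours 42 minutes

Flight 1 in UTC: 7:20 AM − 10:00 = 9:20 PM on Nov 25.
+2 hours → arrive 11:20 PM UTC on Nov 25.
Flight 2 in UTC: 4:37 AM + 9:30 = 2:07 PM on Nov 26.
+11 hours and 55 minutes → arrive 2:02 AM UTC on Nov 27.
Flight 1 lands earlier by 26 hours 42 minutes.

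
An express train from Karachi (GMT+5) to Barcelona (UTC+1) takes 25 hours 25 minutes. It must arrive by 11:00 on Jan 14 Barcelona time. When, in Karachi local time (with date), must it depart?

Target arrival in UTC: 11:00 − 1:00 = 10:00 on Jan 14.
Subtract 25 hours 25 minutes → departure 08:35 UTC on Jan 13.
Karachi is UTC+5:00: 08:35 + 5:00 = 13:35 on Jan 13.

13:35 on Jan 13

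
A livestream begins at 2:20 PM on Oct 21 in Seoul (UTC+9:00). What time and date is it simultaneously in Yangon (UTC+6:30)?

In UTC: 2:20 PM − 9:00 = 5:20 AM on Oct 21.
Yangon is UTC+6:30: 5:20 AM + 6:30 = 11:50 AM on Oct 21.

11:50 AM on October 21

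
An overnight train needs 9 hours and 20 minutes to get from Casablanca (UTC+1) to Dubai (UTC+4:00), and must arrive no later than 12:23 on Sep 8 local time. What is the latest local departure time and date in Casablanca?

00:03 on Sep 8

Target arrival in UTC: 12:23 − 4:00 = 08:23 on Sep 8.
Subtract 9 hours 20 minutes → departure 23:03 UTC on Sep 7.
Casablanca is UTC+1:00: 23:03 + 1:00 = 00:03 on Sep 8.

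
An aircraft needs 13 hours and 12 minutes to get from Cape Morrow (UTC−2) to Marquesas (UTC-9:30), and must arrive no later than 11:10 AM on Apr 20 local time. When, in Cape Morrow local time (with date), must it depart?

5:28 AM on April 20

Target arrival in UTC: 11:10 AM + 9:30 = 8:40 PM on Apr 20.
Subtract 13 hours 12 minutes → departure 7:28 AM UTC on Apr 20.
Cape Morrow is UTC−2:00: 7:28 AM − 2:00 = 5:28 AM on Apr 20.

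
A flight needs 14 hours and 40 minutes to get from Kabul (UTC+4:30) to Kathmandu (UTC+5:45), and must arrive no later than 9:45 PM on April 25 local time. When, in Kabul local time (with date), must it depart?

Target arrival in UTC: 9:45 PM − 5:45 = 4:00 PM on Apr 25.
Subtract 14 hours 40 minutes → departure 1:20 AM UTC on Apr 25.
Kabul is UTC+4:30: 1:20 AM + 4:30 = 5:50 AM on Apr 25.

5:50 AM on April 25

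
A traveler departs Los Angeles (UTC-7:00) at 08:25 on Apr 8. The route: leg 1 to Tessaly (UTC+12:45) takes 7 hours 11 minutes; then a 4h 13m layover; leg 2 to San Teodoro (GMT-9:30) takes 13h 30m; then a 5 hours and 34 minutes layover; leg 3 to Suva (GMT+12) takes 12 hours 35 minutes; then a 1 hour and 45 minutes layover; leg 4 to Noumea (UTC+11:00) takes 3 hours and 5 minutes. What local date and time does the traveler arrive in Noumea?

02:18 on April 11

Convert departure to UTC: 08:25 + 7:00 = 15:25 UTC on Apr 8.
Add 7 hours 11 minutes leg 1 → 22:36 UTC.
Add 4 hours 13 minutes layover in Tessaly → 02:49 UTC (Apr 9).
Add 13 hours and 30 minutes leg 2 → 16:19 UTC.
Add 5 hours and 34 minutes layover in San Teodoro → 21:53 UTC.
Add 12 hours and 35 minutes leg 3 → 10:28 UTC (Apr 10).
Add 1 hour and 45 minutes layover in Suva → 12:13 UTC.
Add 3 hours 5 minutes leg 4 → 15:18 UTC.
Noumea is UTC+11:00, so local arrival = 15:18 + 11:00 = 02:18 on Apr 11.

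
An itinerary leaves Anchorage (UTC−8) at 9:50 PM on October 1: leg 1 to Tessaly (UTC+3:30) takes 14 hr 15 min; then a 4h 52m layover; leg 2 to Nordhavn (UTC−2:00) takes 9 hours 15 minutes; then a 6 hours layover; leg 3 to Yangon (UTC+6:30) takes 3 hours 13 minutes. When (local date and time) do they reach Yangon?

1:55 AM on October 4

Convert departure to UTC: 9:50 PM + 8:00 = 5:50 AM UTC on Oct 2.
Add 14 hours 15 minutes leg 1 → 8:05 PM UTC.
Add 4 hours and 52 minutes layover in Tessaly → 12:57 AM UTC (Oct 3).
Add 9 hours 15 minutes leg 2 → 10:12 AM UTC.
Add 6 hours layover in Nordhavn → 4:12 PM UTC.
Add 3 hours 13 minutes leg 3 → 7:25 PM UTC.
Yangon is UTC+6:30, so local arrival = 7:25 PM + 6:30 = 1:55 AM on Oct 4.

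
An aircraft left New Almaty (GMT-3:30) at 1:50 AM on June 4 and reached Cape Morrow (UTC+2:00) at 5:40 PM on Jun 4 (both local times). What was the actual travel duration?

Departure in UTC: 1:50 AM + 3:30 = 5:20 AM on Jun 4.
Arrival in UTC: 5:40 PM − 2:00 = 3:40 PM on Jun 4.
Elapsed = 3:40 PM − 5:20 AM = 10 hours 20 minutes.

10 hours 20 minutes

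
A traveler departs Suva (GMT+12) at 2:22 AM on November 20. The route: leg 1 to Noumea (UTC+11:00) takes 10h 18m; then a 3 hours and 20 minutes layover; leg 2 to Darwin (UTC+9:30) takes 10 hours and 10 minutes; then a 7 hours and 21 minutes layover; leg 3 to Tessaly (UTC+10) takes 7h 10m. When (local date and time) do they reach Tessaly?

Convert departure to UTC: 2:22 AM − 12:00 = 2:22 PM UTC on Nov 19.
Add 10 hours and 18 minutes leg 1 → 12:40 AM UTC (Nov 20).
Add 3 hours 20 minutes layover in Noumea → 4:00 AM UTC.
Add 10 hours and 10 minutes leg 2 → 2:10 PM UTC.
Add 7 hours and 21 minutes layover in Darwin → 9:31 PM UTC.
Add 7 hours and 10 minutes leg 3 → 4:41 AM UTC (Nov 21).
Tessaly is UTC+10:00, so local arrival = 4:41 AM + 10:00 = 2:41 PM on Nov 21.

2:41 PM on November 21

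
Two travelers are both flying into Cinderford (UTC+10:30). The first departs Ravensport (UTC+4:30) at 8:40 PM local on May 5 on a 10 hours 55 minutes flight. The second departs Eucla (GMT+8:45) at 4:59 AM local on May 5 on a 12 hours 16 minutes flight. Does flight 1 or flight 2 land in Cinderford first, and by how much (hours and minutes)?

the second, by 18 hours 35 minutes

Flight 1 in UTC: 8:40 PM − 4:30 = 4:10 PM on May 5.
+10 hours 55 minutes → arrive 3:05 AM UTC on May 6.
Flight 2 in UTC: 4:59 AM − 8:45 = 8:14 PM on May 4.
+12 hours 16 minutes → arrive 8:30 AM UTC on May 5.
Flight 2 lands earlier by 18 hours 35 minutes.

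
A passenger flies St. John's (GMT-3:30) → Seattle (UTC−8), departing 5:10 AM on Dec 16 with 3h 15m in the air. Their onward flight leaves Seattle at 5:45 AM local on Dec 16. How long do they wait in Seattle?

1 hour 50 minutes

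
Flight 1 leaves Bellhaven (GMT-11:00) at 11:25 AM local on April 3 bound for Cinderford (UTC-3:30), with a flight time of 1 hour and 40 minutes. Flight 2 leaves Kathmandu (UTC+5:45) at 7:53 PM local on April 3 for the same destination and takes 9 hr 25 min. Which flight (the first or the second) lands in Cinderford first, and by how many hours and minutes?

Flight 1 in UTC: 11:25 AM + 11:00 = 10:25 PM on Apr 3.
+1 hour and 40 minutes → arrive 12:05 AM UTC on Apr 4.
Flight 2 in UTC: 7:53 PM − 5:45 = 2:08 PM on Apr 3.
+9 hours and 25 minutes → arrive 11:33 PM UTC on Apr 3.
Flight 2 lands earlier by 32 minutes.

the second, by 32 minutes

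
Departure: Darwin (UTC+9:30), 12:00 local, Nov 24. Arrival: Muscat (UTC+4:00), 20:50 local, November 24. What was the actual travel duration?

14 hours 20 minutes

Departure in UTC: 12:00 − 9:30 = 02:30 on Nov 24.
Arrival in UTC: 20:50 − 4:00 = 16:50 on Nov 24.
Elapsed = 16:50 − 02:30 = 14 hours 20 minutes.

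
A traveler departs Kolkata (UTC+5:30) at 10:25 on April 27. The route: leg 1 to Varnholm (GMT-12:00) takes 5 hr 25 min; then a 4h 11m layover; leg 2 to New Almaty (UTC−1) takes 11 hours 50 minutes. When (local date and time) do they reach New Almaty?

Convert departure to UTC: 10:25 − 5:30 = 04:55 UTC on Apr 27.
Add 5 hours and 25 minutes leg 1 → 10:20 UTC.
Add 4 hours 11 minutes layover in Varnholm → 14:31 UTC.
Add 11 hours and 50 minutes leg 2 → 02:21 UTC (Apr 28).
New Almaty is UTC−1:00, so local arrival = 02:21 − 1:00 = 01:21 on Apr 28.

01:21 on April 28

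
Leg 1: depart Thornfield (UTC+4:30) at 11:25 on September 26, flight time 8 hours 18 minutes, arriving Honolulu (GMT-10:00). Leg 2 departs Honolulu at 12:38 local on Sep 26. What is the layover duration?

7 hours 25 minutes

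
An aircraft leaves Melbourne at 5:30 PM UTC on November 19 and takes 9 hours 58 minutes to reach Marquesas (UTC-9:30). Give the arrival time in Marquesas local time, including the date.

5:58 PM on November 19

Departure is given in UTC: 5:30 PM on Nov 19.
Add 9 hours 58 minutes → 3:28 AM UTC (Nov 20).
Marquesas is UTC−9:30: 3:28 AM − 9:30 = 5:58 PM on Nov 19.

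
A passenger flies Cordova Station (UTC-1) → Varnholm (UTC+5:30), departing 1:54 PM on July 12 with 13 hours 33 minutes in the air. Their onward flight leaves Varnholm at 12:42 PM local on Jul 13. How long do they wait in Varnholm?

Convert departure to UTC: 1:54 PM + 1:00 = 2:54 PM UTC on Jul 12.
Add 13 hours and 33 minutes flight time → 4:27 AM UTC (Jul 13).
Varnholm is UTC+5:30, so local arrival = 4:27 AM + 5:30 = 9:57 AM on Jul 13.
Layover = 12:42 PM − 9:57 AM = 2 hours 45 minutes.

2 hours 45 minutes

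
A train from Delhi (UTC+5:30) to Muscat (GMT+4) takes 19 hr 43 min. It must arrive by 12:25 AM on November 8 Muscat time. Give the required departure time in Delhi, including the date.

6:12 AM on Nov 7

Target arrival in UTC: 12:25 AM − 4:00 = 8:25 PM on Nov 7.
Subtract 19 hours 43 minutes → departure 12:42 AM UTC on Nov 7.
Delhi is UTC+5:30: 12:42 AM + 5:30 = 6:12 AM on Nov 7.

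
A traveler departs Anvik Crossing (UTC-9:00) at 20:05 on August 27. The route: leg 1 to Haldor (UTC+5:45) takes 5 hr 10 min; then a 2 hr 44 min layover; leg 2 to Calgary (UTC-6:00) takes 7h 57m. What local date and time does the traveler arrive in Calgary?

Convert departure to UTC: 20:05 + 9:00 = 05:05 UTC on Aug 28.
Add 5 hours 10 minutes leg 1 → 10:15 UTC.
Add 2 hours 44 minutes layover in Haldor → 12:59 UTC.
Add 7 hours 57 minutes leg 2 → 20:56 UTC.
Calgary is UTC−6:00, so local arrival = 20:56 − 6:00 = 14:56 on Aug 28.

14:56 on August 28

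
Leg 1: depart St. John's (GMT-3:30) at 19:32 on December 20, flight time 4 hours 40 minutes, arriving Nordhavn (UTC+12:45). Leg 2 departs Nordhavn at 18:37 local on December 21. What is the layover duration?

2 hours 10 minutes

Convert departure to UTC: 19:32 + 3:30 = 23:02 UTC on Dec 20.
Add 4 hours and 40 minutes flight time → 03:42 UTC (Dec 21).
Nordhavn is UTC+12:45, so local arrival = 03:42 + 12:45 = 16:27 on Dec 21.
Layover = 18:37 − 16:27 = 2 hours 10 minutes.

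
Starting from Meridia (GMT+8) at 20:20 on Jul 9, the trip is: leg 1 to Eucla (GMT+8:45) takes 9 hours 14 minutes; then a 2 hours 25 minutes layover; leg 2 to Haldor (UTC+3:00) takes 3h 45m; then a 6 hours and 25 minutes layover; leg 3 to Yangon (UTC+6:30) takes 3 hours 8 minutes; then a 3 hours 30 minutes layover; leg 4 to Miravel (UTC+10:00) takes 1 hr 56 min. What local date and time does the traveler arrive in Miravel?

04:43 on Jul 11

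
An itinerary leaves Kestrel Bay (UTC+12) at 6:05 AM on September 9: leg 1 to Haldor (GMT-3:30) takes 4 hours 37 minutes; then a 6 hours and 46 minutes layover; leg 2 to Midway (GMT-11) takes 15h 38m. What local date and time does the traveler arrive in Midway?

Convert departure to UTC: 6:05 AM − 12:00 = 6:05 PM UTC on Sep 8.
Add 4 hours 37 minutes leg 1 → 10:42 PM UTC.
Add 6 hours and 46 minutes layover in Haldor → 5:28 AM UTC (Sep 9).
Add 15 hours and 38 minutes leg 2 → 9:06 PM UTC.
Midway is UTC−11:00, so local arrival = 9:06 PM − 11:00 = 10:06 AM on Sep 9.

10:06 AM on September 9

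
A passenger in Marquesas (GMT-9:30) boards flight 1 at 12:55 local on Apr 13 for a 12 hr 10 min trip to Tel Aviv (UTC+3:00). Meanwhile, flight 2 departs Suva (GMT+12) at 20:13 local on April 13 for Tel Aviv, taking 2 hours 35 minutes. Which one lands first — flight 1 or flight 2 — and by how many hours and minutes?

the second, by 23 hours 47 minutes

Flight 1 in UTC: 12:55 + 9:30 = 22:25 on Apr 13.
+12 hours 10 minutes → arrive 10:35 UTC on Apr 14.
Flight 2 in UTC: 20:13 − 12:00 = 08:13 on Apr 13.
+2 hours and 35 minutes → arrive 10:48 UTC on Apr 13.
Flight 2 lands earlier by 23 hours 47 minutes.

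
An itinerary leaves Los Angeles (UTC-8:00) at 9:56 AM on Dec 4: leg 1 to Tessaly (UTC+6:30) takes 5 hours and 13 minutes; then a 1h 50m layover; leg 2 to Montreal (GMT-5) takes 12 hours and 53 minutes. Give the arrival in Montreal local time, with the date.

Convert departure to UTC: 9:56 AM + 8:00 = 5:56 PM UTC on Dec 4.
Add 5 hours and 13 minutes leg 1 → 11:09 PM UTC.
Add 1 hour and 50 minutes layover in Tessaly → 12:59 AM UTC (Dec 5).
Add 12 hours 53 minutes leg 2 → 1:52 PM UTC.
Montreal is UTC−5:00, so local arrival = 1:52 PM − 5:00 = 8:52 AM on Dec 5.

8:52 AM on December 5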